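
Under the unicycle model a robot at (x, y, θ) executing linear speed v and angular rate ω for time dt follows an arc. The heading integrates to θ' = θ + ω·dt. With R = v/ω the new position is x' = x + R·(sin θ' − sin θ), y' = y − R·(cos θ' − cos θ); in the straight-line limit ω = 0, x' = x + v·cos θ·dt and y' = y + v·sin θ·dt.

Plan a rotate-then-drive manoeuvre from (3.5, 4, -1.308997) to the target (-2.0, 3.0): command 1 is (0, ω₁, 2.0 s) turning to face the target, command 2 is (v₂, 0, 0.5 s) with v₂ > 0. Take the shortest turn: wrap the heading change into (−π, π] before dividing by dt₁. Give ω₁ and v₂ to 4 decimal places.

ω₁ = -0.8264, v₂ = 11.1803

heading to target = atan2(3−4, -2−3.5) = -2.9617
Δθ = wrap(-2.9617 − -1.3090) = -1.6527; ω₁ = Δθ/dt₁ = -0.8264
distance = √((-2−3.5)² + (3−4)²) = 5.5902; v₂ = distance/dt₂ = 11.1803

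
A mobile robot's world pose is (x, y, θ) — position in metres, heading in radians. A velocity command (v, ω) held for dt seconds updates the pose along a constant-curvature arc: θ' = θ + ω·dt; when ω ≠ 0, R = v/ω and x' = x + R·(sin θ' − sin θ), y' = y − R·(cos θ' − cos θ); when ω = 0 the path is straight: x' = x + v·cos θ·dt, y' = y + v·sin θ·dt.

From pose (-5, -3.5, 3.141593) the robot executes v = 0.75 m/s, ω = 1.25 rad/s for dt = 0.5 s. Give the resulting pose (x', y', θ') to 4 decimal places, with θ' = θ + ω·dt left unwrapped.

(-5.3511, -3.6134, 3.7666)

θ' = 3.1416 + 1.25·0.5 = 3.7666
R = v/ω = 0.75/1.25 = 0.6000
x' = -5 + 0.6000·(sin 3.7666 − sin 3.1416) = -5.3511
y' = -3.5 − 0.6000·(cos 3.7666 − cos 3.1416) = -3.6134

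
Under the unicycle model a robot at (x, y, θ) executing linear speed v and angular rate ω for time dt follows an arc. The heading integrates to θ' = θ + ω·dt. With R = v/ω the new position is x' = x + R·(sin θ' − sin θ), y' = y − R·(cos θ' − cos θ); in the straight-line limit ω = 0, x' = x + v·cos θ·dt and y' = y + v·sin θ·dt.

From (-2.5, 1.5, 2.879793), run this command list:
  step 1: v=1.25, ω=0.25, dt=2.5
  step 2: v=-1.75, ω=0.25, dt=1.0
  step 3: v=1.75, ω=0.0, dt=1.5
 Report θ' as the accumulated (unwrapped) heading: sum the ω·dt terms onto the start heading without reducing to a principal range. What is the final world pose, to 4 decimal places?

(-6.1756, 0.6522, 3.7548)

step 1: θ'=3.5048 (R=5.0000) → pose (-5.5704, 1.3442, 3.5048)
step 2: θ'=3.7548 (R=-7.0000) → pose (-4.0289, 2.1629, 3.7548)
step 3: θ'=3.7548 (straight) → pose (-6.1756, 0.6522, 3.7548)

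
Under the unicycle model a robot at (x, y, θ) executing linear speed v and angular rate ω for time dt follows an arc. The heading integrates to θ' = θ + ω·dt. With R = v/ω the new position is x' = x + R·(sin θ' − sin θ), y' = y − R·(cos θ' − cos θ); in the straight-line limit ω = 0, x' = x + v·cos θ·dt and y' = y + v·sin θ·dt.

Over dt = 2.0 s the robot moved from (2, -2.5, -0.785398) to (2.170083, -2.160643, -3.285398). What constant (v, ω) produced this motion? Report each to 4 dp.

v = -0.2500, ω = -1.2500

Δθ = -3.285398 − -0.785398 = -2.500000
ω = Δθ/dt = -2.500000/2.0 = -1.2500
R = −Δy/(cos θ' − cos θ) = 0.2000
v = R·ω = 0.2000·-1.2500 = -0.2500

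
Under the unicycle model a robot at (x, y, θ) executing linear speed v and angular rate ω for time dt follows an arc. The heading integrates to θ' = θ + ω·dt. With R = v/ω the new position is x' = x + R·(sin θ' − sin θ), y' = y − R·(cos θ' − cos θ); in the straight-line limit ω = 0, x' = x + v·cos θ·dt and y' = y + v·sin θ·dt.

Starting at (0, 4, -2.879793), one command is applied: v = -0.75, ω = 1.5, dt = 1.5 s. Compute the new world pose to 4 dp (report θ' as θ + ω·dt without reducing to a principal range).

(0.1651, 4.8870, -0.6298)

θ' = -2.8798 + 1.5·1.5 = -0.6298
R = v/ω = -0.75/1.5 = -0.5000
x' = 0 + -0.5000·(sin -0.6298 − sin -2.8798) = 0.1651
y' = 4 − -0.5000·(cos -0.6298 − cos -2.8798) = 4.8870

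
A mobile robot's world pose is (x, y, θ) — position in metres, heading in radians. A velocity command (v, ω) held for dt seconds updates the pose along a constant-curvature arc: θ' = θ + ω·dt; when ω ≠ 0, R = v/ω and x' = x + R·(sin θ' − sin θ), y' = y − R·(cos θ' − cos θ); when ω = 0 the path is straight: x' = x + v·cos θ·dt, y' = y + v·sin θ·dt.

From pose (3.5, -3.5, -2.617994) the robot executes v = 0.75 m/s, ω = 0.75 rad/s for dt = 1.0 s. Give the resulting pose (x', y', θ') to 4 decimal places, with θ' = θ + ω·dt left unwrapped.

(3.0438, -4.0732, -1.8680)

θ' = -2.6180 + 0.75·1.0 = -1.8680
R = v/ω = 0.75/0.75 = 1.0000
x' = 3.5 + 1.0000·(sin -1.8680 − sin -2.6180) = 3.0438
y' = -3.5 − 1.0000·(cos -1.8680 − cos -2.6180) = -4.0732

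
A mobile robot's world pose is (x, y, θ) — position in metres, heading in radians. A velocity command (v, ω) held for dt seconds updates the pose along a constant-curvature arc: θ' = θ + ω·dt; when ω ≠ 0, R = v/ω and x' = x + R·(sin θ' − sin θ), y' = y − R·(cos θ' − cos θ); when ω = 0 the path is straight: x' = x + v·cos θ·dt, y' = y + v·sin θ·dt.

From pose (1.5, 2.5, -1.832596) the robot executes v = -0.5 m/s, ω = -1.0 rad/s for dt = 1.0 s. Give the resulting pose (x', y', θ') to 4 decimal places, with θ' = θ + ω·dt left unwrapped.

θ' = -1.8326 + -1.0·1.0 = -2.8326
R = v/ω = -0.5/-1.0 = 0.5000
x' = 1.5 + 0.5000·(sin -2.8326 − sin -1.8326) = 1.8309
y' = 2.5 − 0.5000·(cos -2.8326 − cos -1.8326) = 2.8469

(1.8309, 2.8469, -2.8326)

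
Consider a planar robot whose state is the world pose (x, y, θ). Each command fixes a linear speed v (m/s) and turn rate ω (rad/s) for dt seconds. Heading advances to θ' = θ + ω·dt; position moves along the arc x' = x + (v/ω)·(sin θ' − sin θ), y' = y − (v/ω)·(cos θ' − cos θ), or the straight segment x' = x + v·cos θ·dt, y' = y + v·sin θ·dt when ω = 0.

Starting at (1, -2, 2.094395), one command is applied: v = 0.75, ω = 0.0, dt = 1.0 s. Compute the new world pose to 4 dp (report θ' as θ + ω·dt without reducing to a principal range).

(0.6250, -1.3505, 2.0944)

θ' = 2.0944 + 0.0·1.0 = 2.0944
ω = 0 → straight: x' = 1 + 0.75·cos(2.0944)·1.0 = 0.6250
y' = -2 + 0.75·sin(2.0944)·1.0 = -1.3505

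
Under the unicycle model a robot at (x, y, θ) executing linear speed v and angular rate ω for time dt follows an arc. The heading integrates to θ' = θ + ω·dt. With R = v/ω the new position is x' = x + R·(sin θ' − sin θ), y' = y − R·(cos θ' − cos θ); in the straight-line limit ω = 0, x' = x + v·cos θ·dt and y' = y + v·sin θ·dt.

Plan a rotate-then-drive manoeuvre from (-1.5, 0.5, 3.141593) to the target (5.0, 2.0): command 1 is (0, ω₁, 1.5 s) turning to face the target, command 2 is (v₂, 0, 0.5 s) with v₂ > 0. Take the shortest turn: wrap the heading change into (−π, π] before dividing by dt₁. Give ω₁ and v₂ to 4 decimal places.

ω₁ = -1.9432, v₂ = 13.3417

heading to target = atan2(2−0.5, 5−-1.5) = 0.2268
Δθ = wrap(0.2268 − 3.1416) = -2.9148; ω₁ = Δθ/dt₁ = -1.9432
distance = √((5−-1.5)² + (2−0.5)²) = 6.6708; v₂ = distance/dt₂ = 13.3417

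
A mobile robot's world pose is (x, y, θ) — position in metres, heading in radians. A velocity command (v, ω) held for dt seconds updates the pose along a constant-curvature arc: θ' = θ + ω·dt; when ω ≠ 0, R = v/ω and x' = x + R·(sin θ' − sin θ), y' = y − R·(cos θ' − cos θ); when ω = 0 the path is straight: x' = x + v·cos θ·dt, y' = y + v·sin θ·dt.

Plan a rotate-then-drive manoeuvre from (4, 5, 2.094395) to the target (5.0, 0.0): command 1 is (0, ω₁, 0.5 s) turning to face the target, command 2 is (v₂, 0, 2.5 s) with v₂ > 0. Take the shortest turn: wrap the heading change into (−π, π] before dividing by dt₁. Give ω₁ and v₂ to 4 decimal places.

ω₁ = 5.6308, v₂ = 2.0396

heading to target = atan2(0−5, 5−4) = -1.3734
Δθ = wrap(-1.3734 − 2.0944) = 2.8154; ω₁ = Δθ/dt₁ = 5.6308
distance = √((5−4)² + (0−5)²) = 5.0990; v₂ = distance/dt₂ = 2.0396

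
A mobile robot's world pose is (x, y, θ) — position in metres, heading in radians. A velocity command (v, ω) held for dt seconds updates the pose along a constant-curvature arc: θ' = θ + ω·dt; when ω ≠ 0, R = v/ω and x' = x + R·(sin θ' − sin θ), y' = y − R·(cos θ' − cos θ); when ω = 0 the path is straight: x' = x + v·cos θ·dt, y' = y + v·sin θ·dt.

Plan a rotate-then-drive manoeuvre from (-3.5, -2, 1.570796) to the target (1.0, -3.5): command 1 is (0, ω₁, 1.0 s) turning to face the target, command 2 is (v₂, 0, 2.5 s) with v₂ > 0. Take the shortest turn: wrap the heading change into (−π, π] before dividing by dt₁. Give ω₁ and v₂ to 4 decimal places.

heading to target = atan2(-3.5−-2, 1−-3.5) = -0.3218
Δθ = wrap(-0.3218 − 1.5708) = -1.8925; ω₁ = Δθ/dt₁ = -1.8925
distance = √((1−-3.5)² + (-3.5−-2)²) = 4.7434; v₂ = distance/dt₂ = 1.8974

ω₁ = -1.8925, v₂ = 1.8974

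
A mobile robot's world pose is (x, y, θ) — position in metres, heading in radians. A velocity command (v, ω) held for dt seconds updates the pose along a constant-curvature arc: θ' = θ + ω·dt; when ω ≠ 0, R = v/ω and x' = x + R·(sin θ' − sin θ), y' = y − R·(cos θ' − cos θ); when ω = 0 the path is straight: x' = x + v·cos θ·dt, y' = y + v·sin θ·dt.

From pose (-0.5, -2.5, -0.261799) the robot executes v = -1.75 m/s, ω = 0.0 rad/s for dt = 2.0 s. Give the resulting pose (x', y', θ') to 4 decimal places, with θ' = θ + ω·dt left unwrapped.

θ' = -0.2618 + 0.0·2.0 = -0.2618
ω = 0 → straight: x' = -0.5 + -1.75·cos(-0.2618)·2.0 = -3.8807
y' = -2.5 + -1.75·sin(-0.2618)·2.0 = -1.5941

(-3.8807, -1.5941, -0.2618)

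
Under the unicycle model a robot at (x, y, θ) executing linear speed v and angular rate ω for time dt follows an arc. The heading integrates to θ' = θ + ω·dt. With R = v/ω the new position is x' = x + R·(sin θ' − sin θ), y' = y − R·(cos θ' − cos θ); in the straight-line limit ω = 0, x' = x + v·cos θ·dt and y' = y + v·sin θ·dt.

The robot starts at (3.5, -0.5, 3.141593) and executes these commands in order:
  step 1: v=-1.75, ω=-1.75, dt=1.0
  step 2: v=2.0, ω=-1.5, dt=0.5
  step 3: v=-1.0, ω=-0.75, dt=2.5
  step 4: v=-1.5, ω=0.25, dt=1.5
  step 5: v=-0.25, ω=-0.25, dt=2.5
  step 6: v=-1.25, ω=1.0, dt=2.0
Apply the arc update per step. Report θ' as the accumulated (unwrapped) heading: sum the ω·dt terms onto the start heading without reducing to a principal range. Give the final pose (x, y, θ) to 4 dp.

(-0.2811, 3.2590, 0.5166)

step 1: θ'=1.3916 (R=1.0000) → pose (4.4840, -1.6782, 1.3916)
step 2: θ'=0.6416 (R=-1.3333) → pose (4.9980, -0.8477, 0.6416)
step 3: θ'=-1.2334 (R=1.3333) → pose (2.9419, -0.2209, -1.2334)
step 4: θ'=-0.8584 (R=-6.0000) → pose (1.8210, 1.7148, -0.8584)
step 5: θ'=-1.4834 (R=1.0000) → pose (1.5816, 2.2812, -1.4834)
step 6: θ'=0.5166 (R=-1.2500) → pose (-0.2811, 3.2590, 0.5166)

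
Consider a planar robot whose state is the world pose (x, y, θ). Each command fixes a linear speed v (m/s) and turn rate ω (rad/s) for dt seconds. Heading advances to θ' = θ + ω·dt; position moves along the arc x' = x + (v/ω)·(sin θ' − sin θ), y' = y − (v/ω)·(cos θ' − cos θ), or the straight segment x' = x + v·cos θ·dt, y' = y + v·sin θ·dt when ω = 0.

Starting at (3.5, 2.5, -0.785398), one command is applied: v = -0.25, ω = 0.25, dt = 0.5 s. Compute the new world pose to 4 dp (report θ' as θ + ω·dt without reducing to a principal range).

θ' = -0.7854 + 0.25·0.5 = -0.6604
R = v/ω = -0.25/0.25 = -1.0000
x' = 3.5 + -1.0000·(sin -0.6604 − sin -0.7854) = 3.4063
y' = 2.5 − -1.0000·(cos -0.6604 − cos -0.7854) = 2.5826

(3.4063, 2.5826, -0.6604)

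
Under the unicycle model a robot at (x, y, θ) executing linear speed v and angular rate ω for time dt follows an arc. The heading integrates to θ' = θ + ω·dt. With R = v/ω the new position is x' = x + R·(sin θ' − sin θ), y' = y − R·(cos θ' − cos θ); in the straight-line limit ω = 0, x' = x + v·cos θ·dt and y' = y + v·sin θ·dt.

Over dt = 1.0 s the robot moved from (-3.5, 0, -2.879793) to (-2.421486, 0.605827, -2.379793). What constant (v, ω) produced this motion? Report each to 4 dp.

v = -1.2500, ω = 0.5000

Δθ = -2.379793 − -2.879793 = 0.500000
ω = Δθ/dt = 0.500000/1.0 = 0.5000
R = Δx/(sin θ' − sin θ) = -2.5000
v = R·ω = -2.5000·0.5000 = -1.2500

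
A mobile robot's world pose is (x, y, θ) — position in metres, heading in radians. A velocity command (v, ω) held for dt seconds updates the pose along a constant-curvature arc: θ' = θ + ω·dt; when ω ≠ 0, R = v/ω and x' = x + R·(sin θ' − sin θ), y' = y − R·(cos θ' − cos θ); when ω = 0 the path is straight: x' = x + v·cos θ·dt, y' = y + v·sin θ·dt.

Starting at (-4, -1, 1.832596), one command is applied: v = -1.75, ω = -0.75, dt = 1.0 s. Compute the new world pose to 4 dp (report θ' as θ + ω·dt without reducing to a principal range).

(-4.1931, -2.6983, 1.0826)

θ' = 1.8326 + -0.75·1.0 = 1.0826
R = v/ω = -1.75/-0.75 = 2.3333
x' = -4 + 2.3333·(sin 1.0826 − sin 1.8326) = -4.1931
y' = -1 − 2.3333·(cos 1.0826 − cos 1.8326) = -2.6983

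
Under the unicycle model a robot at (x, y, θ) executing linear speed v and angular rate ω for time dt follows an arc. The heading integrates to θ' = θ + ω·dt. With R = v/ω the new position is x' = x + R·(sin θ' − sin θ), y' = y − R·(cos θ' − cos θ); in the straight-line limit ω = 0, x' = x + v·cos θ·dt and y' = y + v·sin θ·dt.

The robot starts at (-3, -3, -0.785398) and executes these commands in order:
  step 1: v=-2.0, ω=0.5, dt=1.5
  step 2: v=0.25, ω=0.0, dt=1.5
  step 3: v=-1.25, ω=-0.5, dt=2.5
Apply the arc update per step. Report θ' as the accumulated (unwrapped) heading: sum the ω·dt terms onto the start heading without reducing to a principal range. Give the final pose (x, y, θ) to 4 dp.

(-7.6225, -0.0496, -1.2854)

step 1: θ'=-0.0354 (R=-4.0000) → pose (-5.6869, -1.8309, -0.0354)
step 2: θ'=-0.0354 (straight) → pose (-5.3121, -1.8442, -0.0354)
step 3: θ'=-1.2854 (R=2.5000) → pose (-7.6225, -0.0496, -1.2854)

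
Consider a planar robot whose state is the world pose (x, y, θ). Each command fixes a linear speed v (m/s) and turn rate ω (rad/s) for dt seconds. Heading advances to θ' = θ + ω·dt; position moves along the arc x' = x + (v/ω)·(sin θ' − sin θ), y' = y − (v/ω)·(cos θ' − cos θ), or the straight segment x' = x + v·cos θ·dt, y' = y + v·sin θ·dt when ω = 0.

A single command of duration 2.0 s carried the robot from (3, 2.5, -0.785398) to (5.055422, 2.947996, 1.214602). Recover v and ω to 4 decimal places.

Δθ = 1.214602 − -0.785398 = 2.000000
ω = Δθ/dt = 2.000000/2.0 = 1.0000
R = Δx/(sin θ' − sin θ) = 1.2500
v = R·ω = 1.2500·1.0000 = 1.2500

v = 1.2500, ω = 1.0000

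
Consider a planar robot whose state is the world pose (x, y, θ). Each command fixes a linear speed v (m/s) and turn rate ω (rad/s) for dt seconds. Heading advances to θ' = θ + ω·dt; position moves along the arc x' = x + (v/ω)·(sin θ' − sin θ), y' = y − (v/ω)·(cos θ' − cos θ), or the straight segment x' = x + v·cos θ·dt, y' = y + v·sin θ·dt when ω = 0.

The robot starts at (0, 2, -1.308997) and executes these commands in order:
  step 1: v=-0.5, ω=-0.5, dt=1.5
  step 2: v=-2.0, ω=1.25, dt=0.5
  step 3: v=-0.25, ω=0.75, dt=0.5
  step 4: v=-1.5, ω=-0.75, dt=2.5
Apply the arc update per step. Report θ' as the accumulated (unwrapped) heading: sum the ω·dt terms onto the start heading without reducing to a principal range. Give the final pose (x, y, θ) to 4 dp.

(1.5466, 6.7509, -2.9340)

step 1: θ'=-2.0590 (R=1.0000) → pose (0.0827, 2.7279, -2.0590)
step 2: θ'=-1.4340 (R=-1.6000) → pose (0.2547, 3.6965, -1.4340)
step 3: θ'=-1.0590 (R=-0.3333) → pose (0.2151, 3.8143, -1.0590)
step 4: θ'=-2.9340 (R=2.0000) → pose (1.5466, 6.7509, -2.9340)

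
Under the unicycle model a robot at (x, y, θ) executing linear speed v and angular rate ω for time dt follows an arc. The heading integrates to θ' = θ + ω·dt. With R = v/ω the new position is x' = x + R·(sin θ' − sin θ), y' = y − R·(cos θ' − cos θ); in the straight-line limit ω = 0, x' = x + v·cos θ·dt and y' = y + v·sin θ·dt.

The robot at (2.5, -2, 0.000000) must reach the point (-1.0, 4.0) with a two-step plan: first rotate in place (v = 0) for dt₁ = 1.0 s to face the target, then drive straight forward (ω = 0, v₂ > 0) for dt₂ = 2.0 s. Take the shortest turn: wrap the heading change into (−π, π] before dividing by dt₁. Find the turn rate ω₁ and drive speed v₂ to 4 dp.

ω₁ = 2.0989, v₂ = 3.4731

heading to target = atan2(4−-2, -1−2.5) = 2.0989
Δθ = wrap(2.0989 − 0.0000) = 2.0989; ω₁ = Δθ/dt₁ = 2.0989
distance = √((-1−2.5)² + (4−-2)²) = 6.9462; v₂ = distance/dt₂ = 3.4731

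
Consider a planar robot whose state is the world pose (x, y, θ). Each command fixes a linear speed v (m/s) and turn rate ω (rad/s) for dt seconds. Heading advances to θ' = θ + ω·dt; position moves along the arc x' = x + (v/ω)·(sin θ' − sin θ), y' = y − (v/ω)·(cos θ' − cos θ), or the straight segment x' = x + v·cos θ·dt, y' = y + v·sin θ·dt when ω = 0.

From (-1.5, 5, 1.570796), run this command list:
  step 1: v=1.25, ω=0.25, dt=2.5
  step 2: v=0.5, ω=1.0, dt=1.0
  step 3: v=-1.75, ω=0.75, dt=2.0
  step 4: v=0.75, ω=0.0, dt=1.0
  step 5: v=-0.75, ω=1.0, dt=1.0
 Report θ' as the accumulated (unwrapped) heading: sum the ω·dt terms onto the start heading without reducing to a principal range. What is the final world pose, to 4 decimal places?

step 1: θ'=2.1958 (R=5.0000) → pose (-2.4452, 7.9255, 2.1958)
step 2: θ'=3.1958 (R=0.5000) → pose (-2.8778, 8.1322, 3.1958)
step 3: θ'=4.6958 (R=-2.3333) → pose (-0.6712, 10.4234, 4.6958)
step 4: θ'=4.6958 (straight) → pose (-0.6836, 9.6735, 4.6958)
step 5: θ'=5.6958 (R=-0.7500) → pose (-1.0179, 10.3102, 5.6958)

(-1.0179, 10.3102, 5.6958)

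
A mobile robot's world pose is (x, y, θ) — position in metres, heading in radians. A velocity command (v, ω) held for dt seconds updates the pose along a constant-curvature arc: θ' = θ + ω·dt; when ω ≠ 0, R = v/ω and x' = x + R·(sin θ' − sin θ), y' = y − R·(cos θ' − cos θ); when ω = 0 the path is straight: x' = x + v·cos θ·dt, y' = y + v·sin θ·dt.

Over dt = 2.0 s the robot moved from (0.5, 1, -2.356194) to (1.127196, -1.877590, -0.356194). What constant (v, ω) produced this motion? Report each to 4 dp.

Δθ = -0.356194 − -2.356194 = 2.000000
ω = Δθ/dt = 2.000000/2.0 = 1.0000
R = −Δy/(cos θ' − cos θ) = 1.7500
v = R·ω = 1.7500·1.0000 = 1.7500

v = 1.7500, ω = 1.0000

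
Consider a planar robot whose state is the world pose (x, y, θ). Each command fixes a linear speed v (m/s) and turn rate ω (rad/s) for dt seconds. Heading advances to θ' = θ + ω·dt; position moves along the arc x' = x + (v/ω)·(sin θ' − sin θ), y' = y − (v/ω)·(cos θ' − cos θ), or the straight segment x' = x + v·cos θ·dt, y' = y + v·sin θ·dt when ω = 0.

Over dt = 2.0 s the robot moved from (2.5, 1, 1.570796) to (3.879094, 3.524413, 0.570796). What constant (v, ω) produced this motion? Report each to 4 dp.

Δθ = 0.570796 − 1.570796 = -1.000000
ω = Δθ/dt = -1.000000/2.0 = -0.5000
R = −Δy/(cos θ' − cos θ) = -3.0000
v = R·ω = -3.0000·-0.5000 = 1.5000

v = 1.5000, ω = -0.5000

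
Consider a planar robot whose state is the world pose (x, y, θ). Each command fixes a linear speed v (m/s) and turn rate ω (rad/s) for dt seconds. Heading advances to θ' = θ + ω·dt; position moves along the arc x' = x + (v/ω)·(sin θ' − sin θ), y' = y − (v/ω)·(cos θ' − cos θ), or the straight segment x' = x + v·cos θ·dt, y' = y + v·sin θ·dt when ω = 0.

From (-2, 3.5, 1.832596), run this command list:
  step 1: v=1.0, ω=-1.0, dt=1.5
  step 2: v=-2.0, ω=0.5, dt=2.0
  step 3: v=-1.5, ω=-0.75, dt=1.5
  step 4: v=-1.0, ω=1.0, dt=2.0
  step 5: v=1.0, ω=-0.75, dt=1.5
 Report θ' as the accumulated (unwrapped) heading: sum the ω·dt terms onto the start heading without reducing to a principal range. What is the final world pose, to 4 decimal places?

step 1: θ'=0.3326 (R=-1.0000) → pose (-1.3606, 4.7040, 0.3326)
step 2: θ'=1.3326 (R=-4.0000) → pose (-3.9416, 1.8670, 1.3326)
step 3: θ'=0.2076 (R=2.0000) → pose (-5.4729, 0.3819, 0.2076)
step 4: θ'=2.2076 (R=-1.0000) → pose (-6.0708, -1.1913, 2.2076)
step 5: θ'=1.0826 (R=-1.3333) → pose (-6.1764, 0.2270, 1.0826)

(-6.1764, 0.2270, 1.0826)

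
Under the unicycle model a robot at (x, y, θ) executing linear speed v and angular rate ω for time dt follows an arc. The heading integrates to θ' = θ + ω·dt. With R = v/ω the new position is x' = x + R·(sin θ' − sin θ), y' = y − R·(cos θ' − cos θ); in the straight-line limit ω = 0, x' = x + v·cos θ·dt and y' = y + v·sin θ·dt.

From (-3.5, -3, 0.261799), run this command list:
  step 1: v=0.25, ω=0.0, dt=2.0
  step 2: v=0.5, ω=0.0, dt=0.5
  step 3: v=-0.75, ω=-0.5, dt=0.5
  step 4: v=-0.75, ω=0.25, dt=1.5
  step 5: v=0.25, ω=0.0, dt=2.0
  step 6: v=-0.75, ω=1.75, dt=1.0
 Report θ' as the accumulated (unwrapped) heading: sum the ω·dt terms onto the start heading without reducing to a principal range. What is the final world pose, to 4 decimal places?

step 1: θ'=0.2618 (straight) → pose (-3.0170, -2.8706, 0.2618)
step 2: θ'=0.2618 (straight) → pose (-2.7756, -2.8059, 0.2618)
step 3: θ'=0.0118 (R=1.5000) → pose (-3.1461, -2.8569, 0.0118)
step 4: θ'=0.3868 (R=-3.0000) → pose (-4.2424, -3.0783, 0.3868)
step 5: θ'=0.3868 (straight) → pose (-3.7793, -2.8897, 0.3868)
step 6: θ'=2.1368 (R=-0.4286) → pose (-3.9794, -3.5164, 2.1368)

(-3.9794, -3.5164, 2.1368)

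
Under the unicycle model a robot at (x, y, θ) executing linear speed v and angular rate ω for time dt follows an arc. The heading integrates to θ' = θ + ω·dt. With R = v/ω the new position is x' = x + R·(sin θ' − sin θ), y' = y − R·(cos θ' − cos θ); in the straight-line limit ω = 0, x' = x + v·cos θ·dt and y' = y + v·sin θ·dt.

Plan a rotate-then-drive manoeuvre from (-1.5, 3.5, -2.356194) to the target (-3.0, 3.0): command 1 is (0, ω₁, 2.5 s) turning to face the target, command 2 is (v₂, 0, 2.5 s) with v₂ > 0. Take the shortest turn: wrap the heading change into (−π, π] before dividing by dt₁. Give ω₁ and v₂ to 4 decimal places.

heading to target = atan2(3−3.5, -3−-1.5) = -2.8198
Δθ = wrap(-2.8198 − -2.3562) = -0.4636; ω₁ = Δθ/dt₁ = -0.1855
distance = √((-3−-1.5)² + (3−3.5)²) = 1.5811; v₂ = distance/dt₂ = 0.6325

ω₁ = -0.1855, v₂ = 0.6325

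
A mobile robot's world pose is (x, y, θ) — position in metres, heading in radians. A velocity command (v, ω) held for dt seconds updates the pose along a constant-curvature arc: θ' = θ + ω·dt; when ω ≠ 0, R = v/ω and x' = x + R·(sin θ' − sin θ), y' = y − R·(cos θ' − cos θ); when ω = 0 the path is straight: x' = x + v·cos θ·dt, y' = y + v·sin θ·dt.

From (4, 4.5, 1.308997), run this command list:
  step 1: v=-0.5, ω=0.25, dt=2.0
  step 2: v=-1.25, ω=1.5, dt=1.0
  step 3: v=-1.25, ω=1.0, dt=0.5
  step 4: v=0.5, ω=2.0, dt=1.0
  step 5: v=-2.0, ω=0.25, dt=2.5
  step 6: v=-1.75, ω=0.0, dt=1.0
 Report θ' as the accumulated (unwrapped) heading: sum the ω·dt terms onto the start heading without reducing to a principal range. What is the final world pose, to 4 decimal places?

(-1.0420, 3.2463, 6.4340)

step 1: θ'=1.8090 (R=-2.0000) → pose (3.9883, 3.5105, 1.8090)
step 2: θ'=3.3090 (R=-0.8333) → pose (4.9370, 2.8854, 3.3090)
step 3: θ'=3.8090 (R=-1.2500) → pose (5.5024, 3.1361, 3.8090)
step 4: θ'=5.8090 (R=0.2500) → pose (5.5430, 2.7174, 5.8090)
step 5: θ'=6.4340 (R=-8.0000) → pose (0.6881, 3.5092, 6.4340)
step 6: θ'=6.4340 (straight) → pose (-1.0420, 3.2463, 6.4340)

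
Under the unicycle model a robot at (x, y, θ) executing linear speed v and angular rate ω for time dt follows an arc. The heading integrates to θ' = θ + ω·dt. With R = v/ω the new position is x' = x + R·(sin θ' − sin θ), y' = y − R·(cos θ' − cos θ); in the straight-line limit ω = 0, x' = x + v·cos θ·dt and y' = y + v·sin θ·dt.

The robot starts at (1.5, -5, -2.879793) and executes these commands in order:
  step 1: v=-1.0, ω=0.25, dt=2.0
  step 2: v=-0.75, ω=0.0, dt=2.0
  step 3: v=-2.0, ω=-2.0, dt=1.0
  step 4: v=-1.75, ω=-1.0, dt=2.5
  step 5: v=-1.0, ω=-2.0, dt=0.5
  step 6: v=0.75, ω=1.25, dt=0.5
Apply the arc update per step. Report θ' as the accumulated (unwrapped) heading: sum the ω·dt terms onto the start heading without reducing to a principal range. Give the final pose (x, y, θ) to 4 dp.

(3.1945, -5.3388, -7.2548)

step 1: θ'=-2.3798 (R=-4.0000) → pose (3.2256, -4.0307, -2.3798)
step 2: θ'=-2.3798 (straight) → pose (4.3110, -2.9953, -2.3798)
step 3: θ'=-4.3798 (R=1.0000) → pose (5.9464, -3.3924, -4.3798)
step 4: θ'=-6.8798 (R=1.7500) → pose (3.3091, -5.4115, -6.8798)
step 5: θ'=-7.8798 (R=0.5000) → pose (3.0902, -4.9850, -7.8798)
step 6: θ'=-7.2548 (R=0.6000) → pose (3.1945, -5.3388, -7.2548)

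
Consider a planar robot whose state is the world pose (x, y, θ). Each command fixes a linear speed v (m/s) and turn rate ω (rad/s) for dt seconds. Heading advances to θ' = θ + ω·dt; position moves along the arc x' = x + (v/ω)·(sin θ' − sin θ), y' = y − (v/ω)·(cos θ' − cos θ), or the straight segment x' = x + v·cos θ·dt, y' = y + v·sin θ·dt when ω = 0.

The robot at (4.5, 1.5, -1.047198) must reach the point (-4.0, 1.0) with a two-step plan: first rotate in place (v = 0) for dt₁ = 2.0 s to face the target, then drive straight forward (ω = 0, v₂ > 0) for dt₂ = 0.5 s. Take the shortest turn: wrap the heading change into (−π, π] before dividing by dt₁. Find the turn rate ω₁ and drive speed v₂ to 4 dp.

heading to target = atan2(1−1.5, -4−4.5) = -3.0828
Δθ = wrap(-3.0828 − -1.0472) = -2.0356; ω₁ = Δθ/dt₁ = -1.0178
distance = √((-4−4.5)² + (1−1.5)²) = 8.5147; v₂ = distance/dt₂ = 17.0294

ω₁ = -1.0178, v₂ = 17.0294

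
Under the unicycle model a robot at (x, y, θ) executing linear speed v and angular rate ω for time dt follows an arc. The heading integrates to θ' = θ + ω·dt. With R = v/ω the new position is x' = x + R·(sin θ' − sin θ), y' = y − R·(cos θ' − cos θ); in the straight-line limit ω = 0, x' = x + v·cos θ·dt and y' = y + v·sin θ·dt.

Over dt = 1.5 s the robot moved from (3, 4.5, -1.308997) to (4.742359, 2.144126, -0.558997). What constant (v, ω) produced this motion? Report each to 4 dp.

v = 2.0000, ω = 0.5000

Δθ = -0.558997 − -1.308997 = 0.750000
ω = Δθ/dt = 0.750000/1.5 = 0.5000
R = −Δy/(cos θ' − cos θ) = 4.0000
v = R·ω = 4.0000·0.5000 = 2.0000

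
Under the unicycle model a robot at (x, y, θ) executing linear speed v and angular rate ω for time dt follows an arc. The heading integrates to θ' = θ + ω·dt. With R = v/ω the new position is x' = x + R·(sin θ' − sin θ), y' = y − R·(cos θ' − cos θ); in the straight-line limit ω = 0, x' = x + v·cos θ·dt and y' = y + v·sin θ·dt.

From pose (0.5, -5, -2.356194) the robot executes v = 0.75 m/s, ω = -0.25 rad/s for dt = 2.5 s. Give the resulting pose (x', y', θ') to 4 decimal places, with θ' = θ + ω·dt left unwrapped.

(-1.1422, -5.8402, -2.9812)

θ' = -2.3562 + -0.25·2.5 = -2.9812
R = v/ω = 0.75/-0.25 = -3.0000
x' = 0.5 + -3.0000·(sin -2.9812 − sin -2.3562) = -1.1422
y' = -5 − -3.0000·(cos -2.9812 − cos -2.3562) = -5.8402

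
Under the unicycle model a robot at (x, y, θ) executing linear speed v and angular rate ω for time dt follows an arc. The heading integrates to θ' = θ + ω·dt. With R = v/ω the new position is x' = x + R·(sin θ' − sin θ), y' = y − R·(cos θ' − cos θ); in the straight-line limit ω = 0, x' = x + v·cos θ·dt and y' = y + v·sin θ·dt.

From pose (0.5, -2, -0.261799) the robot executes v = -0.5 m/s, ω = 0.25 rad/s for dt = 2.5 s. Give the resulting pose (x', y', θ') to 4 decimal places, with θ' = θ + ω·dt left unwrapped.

(-0.7282, -2.0623, 0.3632)

θ' = -0.2618 + 0.25·2.5 = 0.3632
R = v/ω = -0.5/0.25 = -2.0000
x' = 0.5 + -2.0000·(sin 0.3632 − sin -0.2618) = -0.7282
y' = -2 − -2.0000·(cos 0.3632 − cos -0.2618) = -2.0623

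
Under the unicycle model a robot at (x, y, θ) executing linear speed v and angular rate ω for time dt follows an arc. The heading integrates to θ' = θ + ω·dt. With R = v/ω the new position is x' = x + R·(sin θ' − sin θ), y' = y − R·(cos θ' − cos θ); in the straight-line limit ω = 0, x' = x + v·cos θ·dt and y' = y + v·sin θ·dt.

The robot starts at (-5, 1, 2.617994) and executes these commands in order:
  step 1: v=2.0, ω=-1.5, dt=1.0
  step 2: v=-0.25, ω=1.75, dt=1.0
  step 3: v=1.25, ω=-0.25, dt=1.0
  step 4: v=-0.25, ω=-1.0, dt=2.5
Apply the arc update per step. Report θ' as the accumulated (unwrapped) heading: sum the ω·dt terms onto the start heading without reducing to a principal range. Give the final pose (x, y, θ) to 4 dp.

(-6.6870, 2.5571, 0.1180)

step 1: θ'=1.1180 (R=-1.3333) → pose (-5.5323, 2.7380, 1.1180)
step 2: θ'=2.8680 (R=-0.1429) → pose (-5.4424, 2.5380, 2.8680)
step 3: θ'=2.6180 (R=-5.0000) → pose (-6.5914, 3.0219, 2.6180)
step 4: θ'=0.1180 (R=0.2500) → pose (-6.6870, 2.5571, 0.1180)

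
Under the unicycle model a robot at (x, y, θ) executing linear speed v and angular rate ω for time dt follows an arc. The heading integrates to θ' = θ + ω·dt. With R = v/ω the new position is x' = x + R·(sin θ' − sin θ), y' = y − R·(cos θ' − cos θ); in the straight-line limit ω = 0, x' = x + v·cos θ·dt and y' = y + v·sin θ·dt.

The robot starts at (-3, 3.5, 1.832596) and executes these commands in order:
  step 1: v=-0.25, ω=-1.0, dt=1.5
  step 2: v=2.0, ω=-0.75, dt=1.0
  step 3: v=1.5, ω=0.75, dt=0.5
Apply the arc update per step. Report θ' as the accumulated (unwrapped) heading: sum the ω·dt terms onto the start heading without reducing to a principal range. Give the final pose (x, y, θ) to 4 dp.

(-0.4822, 2.9463, -0.0424)

step 1: θ'=0.3326 (R=0.2500) → pose (-3.1599, 3.1990, 0.3326)
step 2: θ'=-0.4174 (R=-2.6667) → pose (-1.2082, 3.1162, -0.4174)
step 3: θ'=-0.0424 (R=2.0000) → pose (-0.4822, 2.9463, -0.0424)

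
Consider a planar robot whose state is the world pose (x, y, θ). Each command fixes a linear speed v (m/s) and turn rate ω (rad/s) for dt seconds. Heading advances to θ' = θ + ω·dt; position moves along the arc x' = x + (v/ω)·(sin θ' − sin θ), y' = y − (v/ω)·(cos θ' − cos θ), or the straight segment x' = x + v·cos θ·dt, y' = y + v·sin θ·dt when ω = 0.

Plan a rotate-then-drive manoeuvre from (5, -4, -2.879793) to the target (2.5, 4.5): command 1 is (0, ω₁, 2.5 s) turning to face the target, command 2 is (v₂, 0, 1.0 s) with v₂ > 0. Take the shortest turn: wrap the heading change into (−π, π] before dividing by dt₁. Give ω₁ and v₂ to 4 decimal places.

heading to target = atan2(4.5−-4, 2.5−5) = 1.8568
Δθ = wrap(1.8568 − -2.8798) = -1.5465; ω₁ = Δθ/dt₁ = -0.6186
distance = √((2.5−5)² + (4.5−-4)²) = 8.8600; v₂ = distance/dt₂ = 8.8600

ω₁ = -0.6186, v₂ = 8.8600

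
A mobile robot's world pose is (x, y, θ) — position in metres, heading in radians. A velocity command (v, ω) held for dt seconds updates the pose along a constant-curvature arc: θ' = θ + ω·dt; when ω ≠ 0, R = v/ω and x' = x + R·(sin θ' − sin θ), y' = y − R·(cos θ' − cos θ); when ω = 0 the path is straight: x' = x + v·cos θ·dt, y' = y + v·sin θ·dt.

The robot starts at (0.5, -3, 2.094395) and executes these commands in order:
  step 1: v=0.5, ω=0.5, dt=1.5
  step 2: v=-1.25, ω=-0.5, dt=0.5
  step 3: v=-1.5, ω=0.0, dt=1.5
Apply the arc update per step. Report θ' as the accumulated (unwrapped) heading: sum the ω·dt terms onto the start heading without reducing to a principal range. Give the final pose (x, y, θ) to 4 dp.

(2.4169, -3.9699, 2.5944)

step 1: θ'=2.8444 (R=1.0000) → pose (-0.0732, -2.5438, 2.8444)
step 2: θ'=2.5944 (R=2.5000) → pose (0.4955, -2.7993, 2.5944)
step 3: θ'=2.5944 (straight) → pose (2.4169, -3.9699, 2.5944)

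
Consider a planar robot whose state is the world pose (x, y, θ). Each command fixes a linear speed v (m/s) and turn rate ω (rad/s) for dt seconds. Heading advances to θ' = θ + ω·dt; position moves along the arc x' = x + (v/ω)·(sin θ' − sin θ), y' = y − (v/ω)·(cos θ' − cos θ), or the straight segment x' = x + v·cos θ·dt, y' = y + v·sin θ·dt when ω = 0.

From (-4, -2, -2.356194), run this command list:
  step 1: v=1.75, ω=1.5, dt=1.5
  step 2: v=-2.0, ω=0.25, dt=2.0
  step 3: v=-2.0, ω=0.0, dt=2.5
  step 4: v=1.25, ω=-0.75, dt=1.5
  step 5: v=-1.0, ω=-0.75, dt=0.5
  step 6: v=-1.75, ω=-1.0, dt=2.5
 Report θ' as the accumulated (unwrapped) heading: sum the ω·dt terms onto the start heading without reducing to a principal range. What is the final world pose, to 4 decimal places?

step 1: θ'=-0.1062 (R=1.1667) → pose (-3.2987, -3.9851, -0.1062)
step 2: θ'=0.3938 (R=-8.0000) → pose (-7.2163, -4.5523, 0.3938)
step 3: θ'=0.3938 (straight) → pose (-11.8336, -6.4709, 0.3938)
step 4: θ'=-0.7312 (R=-1.6667) → pose (-10.0811, -6.7693, -0.7312)
step 5: θ'=-1.1062 (R=1.3333) → pose (-10.3828, -6.3743, -1.1062)
step 6: θ'=-3.6062 (R=1.7500) → pose (-8.0342, -4.0256, -3.6062)

(-8.0342, -4.0256, -3.6062)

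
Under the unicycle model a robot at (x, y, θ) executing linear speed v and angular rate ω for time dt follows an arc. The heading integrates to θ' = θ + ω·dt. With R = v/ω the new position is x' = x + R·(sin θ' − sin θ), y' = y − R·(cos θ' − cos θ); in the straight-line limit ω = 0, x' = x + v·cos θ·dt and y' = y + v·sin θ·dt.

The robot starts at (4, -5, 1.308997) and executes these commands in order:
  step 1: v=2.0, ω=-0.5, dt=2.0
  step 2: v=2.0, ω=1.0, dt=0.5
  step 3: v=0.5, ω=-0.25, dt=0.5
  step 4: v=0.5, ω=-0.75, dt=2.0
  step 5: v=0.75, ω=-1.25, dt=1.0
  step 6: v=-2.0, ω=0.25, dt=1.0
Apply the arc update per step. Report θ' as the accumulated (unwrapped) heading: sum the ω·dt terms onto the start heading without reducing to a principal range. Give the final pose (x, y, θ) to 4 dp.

(9.3892, -0.4267, -1.8160)

step 1: θ'=0.3090 (R=-4.0000) → pose (6.6473, -2.2247, 0.3090)
step 2: θ'=0.8090 (R=2.0000) → pose (7.4863, -1.6999, 0.8090)
step 3: θ'=0.6840 (R=-2.0000) → pose (7.6697, -1.5302, 0.6840)
step 4: θ'=-0.8160 (R=-0.6667) → pose (8.5765, -1.5902, -0.8160)
step 5: θ'=-2.0660 (R=-0.6000) → pose (8.6674, -2.2864, -2.0660)
step 6: θ'=-1.8160 (R=-8.0000) → pose (9.3892, -0.4267, -1.8160)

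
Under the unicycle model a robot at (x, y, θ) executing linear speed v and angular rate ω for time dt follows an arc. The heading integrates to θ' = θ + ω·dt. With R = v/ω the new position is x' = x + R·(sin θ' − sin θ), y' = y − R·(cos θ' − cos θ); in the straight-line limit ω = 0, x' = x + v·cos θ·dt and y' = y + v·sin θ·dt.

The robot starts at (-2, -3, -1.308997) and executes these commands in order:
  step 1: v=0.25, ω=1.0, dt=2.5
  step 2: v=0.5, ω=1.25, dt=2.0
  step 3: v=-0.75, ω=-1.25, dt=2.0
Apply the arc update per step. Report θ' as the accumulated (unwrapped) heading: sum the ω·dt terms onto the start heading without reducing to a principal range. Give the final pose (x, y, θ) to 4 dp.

step 1: θ'=1.1910 (R=0.2500) → pose (-1.5263, -3.0280, 1.1910)
step 2: θ'=3.6910 (R=0.4000) → pose (-2.1067, -2.5386, 3.6910)
step 3: θ'=1.1910 (R=0.6000) → pose (-1.2361, -3.2727, 1.1910)

(-1.2361, -3.2727, 1.1910)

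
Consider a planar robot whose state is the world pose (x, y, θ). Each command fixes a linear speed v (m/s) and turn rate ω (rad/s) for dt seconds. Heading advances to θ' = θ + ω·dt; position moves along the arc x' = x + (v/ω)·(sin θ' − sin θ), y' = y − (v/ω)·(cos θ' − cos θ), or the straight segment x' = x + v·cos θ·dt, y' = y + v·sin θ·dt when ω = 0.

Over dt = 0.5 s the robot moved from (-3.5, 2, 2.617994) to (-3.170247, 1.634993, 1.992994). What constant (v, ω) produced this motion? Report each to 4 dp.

Δθ = 1.992994 − 2.617994 = -0.625000
ω = Δθ/dt = -0.625000/0.5 = -1.2500
R = −Δy/(cos θ' − cos θ) = 0.8000
v = R·ω = 0.8000·-1.2500 = -1.0000

v = -1.0000, ω = -1.2500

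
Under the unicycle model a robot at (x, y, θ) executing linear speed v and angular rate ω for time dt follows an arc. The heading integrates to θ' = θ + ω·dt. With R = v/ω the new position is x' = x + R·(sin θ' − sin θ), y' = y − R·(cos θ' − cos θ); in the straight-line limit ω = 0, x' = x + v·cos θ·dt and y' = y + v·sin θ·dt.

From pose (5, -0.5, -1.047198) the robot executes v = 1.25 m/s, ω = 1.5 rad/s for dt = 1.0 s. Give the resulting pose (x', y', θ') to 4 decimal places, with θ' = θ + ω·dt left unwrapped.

θ' = -1.0472 + 1.5·1.0 = 0.4528
R = v/ω = 1.25/1.5 = 0.8333
x' = 5 + 0.8333·(sin 0.4528 − sin -1.0472) = 6.0863
y' = -0.5 − 0.8333·(cos 0.4528 − cos -1.0472) = -0.8327

(6.0863, -0.8327, 0.4528)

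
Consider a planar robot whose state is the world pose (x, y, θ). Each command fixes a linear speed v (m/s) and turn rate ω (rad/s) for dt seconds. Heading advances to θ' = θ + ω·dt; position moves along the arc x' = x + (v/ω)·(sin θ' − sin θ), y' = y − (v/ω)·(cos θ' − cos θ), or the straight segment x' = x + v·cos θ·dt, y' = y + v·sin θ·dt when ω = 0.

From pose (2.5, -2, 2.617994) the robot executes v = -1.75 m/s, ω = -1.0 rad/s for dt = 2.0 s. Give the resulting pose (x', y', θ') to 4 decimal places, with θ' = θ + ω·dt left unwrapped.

(2.6390, -4.9419, 0.6180)

θ' = 2.6180 + -1.0·2.0 = 0.6180
R = v/ω = -1.75/-1.0 = 1.7500
x' = 2.5 + 1.7500·(sin 0.6180 − sin 2.6180) = 2.6390
y' = -2 − 1.7500·(cos 0.6180 − cos 2.6180) = -4.9419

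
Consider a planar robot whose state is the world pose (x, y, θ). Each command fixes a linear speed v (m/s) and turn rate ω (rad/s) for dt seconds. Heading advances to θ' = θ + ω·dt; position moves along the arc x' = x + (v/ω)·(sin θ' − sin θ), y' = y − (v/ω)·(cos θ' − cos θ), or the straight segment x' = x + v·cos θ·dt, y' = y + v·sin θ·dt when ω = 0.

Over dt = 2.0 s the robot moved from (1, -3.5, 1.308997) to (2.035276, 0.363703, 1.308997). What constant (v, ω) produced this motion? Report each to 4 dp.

Δθ = 1.308997 − 1.308997 = 0.000000
ω = Δθ/dt = 0.000000/2.0 = 0.0000
ω = 0 → v = (Δx·cos θ + Δy·sin θ)/dt = 2.0000

v = 2.0000, ω = 0.0000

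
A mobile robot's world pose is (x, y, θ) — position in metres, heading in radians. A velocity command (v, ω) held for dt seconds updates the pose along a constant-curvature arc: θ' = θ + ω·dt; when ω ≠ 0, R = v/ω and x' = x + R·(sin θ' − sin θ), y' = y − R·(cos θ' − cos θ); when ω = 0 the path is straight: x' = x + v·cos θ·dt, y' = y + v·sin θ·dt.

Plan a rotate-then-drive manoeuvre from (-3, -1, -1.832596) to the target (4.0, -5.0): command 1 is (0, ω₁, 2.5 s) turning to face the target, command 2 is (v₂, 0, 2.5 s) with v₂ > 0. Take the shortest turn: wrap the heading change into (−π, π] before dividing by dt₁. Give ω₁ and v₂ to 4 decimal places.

heading to target = atan2(-5−-1, 4−-3) = -0.5191
Δθ = wrap(-0.5191 − -1.8326) = 1.3134; ω₁ = Δθ/dt₁ = 0.5254
distance = √((4−-3)² + (-5−-1)²) = 8.0623; v₂ = distance/dt₂ = 3.2249

ω₁ = 0.5254, v₂ = 3.2249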